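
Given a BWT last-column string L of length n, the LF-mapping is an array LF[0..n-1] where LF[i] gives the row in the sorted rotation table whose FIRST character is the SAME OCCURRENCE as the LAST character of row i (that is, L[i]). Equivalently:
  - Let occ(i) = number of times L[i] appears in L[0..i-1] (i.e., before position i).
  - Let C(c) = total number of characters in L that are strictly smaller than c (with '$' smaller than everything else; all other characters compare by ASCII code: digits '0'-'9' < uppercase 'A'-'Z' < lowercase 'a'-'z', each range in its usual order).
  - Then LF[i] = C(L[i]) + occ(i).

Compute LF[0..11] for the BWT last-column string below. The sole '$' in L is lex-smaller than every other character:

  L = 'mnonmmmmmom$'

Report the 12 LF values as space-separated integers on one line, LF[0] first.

Char counts: '$':1, 'm':7, 'n':2, 'o':2
C (first-col start): C('$')=0, C('m')=1, C('n')=8, C('o')=10
L[0]='m': occ=0, LF[0]=C('m')+0=1+0=1
L[1]='n': occ=0, LF[1]=C('n')+0=8+0=8
L[2]='o': occ=0, LF[2]=C('o')+0=10+0=10
L[3]='n': occ=1, LF[3]=C('n')+1=8+1=9
L[4]='m': occ=1, LF[4]=C('m')+1=1+1=2
L[5]='m': occ=2, LF[5]=C('m')+2=1+2=3
L[6]='m': occ=3, LF[6]=C('m')+3=1+3=4
L[7]='m': occ=4, LF[7]=C('m')+4=1+4=5
L[8]='m': occ=5, LF[8]=C('m')+5=1+5=6
L[9]='o': occ=1, LF[9]=C('o')+1=10+1=11
L[10]='m': occ=6, LF[10]=C('m')+6=1+6=7
L[11]='$': occ=0, LF[11]=C('$')+0=0+0=0

Answer: 1 8 10 9 2 3 4 5 6 11 7 0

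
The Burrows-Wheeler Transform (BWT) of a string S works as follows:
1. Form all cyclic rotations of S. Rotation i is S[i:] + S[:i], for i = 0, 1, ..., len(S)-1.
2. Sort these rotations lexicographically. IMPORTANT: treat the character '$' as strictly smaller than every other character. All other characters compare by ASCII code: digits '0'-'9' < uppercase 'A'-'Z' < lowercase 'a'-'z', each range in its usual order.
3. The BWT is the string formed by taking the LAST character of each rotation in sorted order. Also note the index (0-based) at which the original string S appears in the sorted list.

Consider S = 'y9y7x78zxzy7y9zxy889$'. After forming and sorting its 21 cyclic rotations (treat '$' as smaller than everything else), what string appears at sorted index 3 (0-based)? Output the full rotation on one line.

Answer: 7y9zxy889$y9y7x78zxzy

Derivation:
All 21 rotations (rotation i = S[i:]+S[:i]):
  rot[0] = y9y7x78zxzy7y9zxy889$
  rot[1] = 9y7x78zxzy7y9zxy889$y
  rot[2] = y7x78zxzy7y9zxy889$y9
  rot[3] = 7x78zxzy7y9zxy889$y9y
  rot[4] = x78zxzy7y9zxy889$y9y7
  rot[5] = 78zxzy7y9zxy889$y9y7x
  rot[6] = 8zxzy7y9zxy889$y9y7x7
  rot[7] = zxzy7y9zxy889$y9y7x78
  rot[8] = xzy7y9zxy889$y9y7x78z
  rot[9] = zy7y9zxy889$y9y7x78zx
  rot[10] = y7y9zxy889$y9y7x78zxz
  rot[11] = 7y9zxy889$y9y7x78zxzy
  rot[12] = y9zxy889$y9y7x78zxzy7
  rot[13] = 9zxy889$y9y7x78zxzy7y
  rot[14] = zxy889$y9y7x78zxzy7y9
  rot[15] = xy889$y9y7x78zxzy7y9z
  rot[16] = y889$y9y7x78zxzy7y9zx
  rot[17] = 889$y9y7x78zxzy7y9zxy
  rot[18] = 89$y9y7x78zxzy7y9zxy8
  rot[19] = 9$y9y7x78zxzy7y9zxy88
  rot[20] = $y9y7x78zxzy7y9zxy889
Sorted (with $ < everything):
  sorted[0] = $y9y7x78zxzy7y9zxy889
  sorted[1] = 78zxzy7y9zxy889$y9y7x
  sorted[2] = 7x78zxzy7y9zxy889$y9y
  sorted[3] = 7y9zxy889$y9y7x78zxzy
  sorted[4] = 889$y9y7x78zxzy7y9zxy
  sorted[5] = 89$y9y7x78zxzy7y9zxy8
  sorted[6] = 8zxzy7y9zxy889$y9y7x7
  sorted[7] = 9$y9y7x78zxzy7y9zxy88
  sorted[8] = 9y7x78zxzy7y9zxy889$y
  sorted[9] = 9zxy889$y9y7x78zxzy7y
  sorted[10] = x78zxzy7y9zxy889$y9y7
  sorted[11] = xy889$y9y7x78zxzy7y9z
  sorted[12] = xzy7y9zxy889$y9y7x78z
  sorted[13] = y7x78zxzy7y9zxy889$y9
  sorted[14] = y7y9zxy889$y9y7x78zxz
  sorted[15] = y889$y9y7x78zxzy7y9zx
  sorted[16] = y9y7x78zxzy7y9zxy889$
  sorted[17] = y9zxy889$y9y7x78zxzy7
  sorted[18] = zxy889$y9y7x78zxzy7y9
  sorted[19] = zxzy7y9zxy889$y9y7x78
  sorted[20] = zy7y9zxy889$y9y7x78zx
sorted[3] = 7y9zxy889$y9y7x78zxzy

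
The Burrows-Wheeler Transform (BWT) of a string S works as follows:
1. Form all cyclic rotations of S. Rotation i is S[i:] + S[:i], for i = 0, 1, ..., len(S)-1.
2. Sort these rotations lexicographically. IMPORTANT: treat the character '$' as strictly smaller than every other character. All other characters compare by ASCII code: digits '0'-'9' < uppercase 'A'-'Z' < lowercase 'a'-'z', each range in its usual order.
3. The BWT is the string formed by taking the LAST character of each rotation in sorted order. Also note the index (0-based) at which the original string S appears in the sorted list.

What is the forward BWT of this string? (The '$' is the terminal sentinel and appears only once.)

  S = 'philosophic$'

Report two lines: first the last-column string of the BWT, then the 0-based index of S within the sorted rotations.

Answer: cipphhislo$o
10

Derivation:
All 12 rotations (rotation i = S[i:]+S[:i]):
  rot[0] = philosophic$
  rot[1] = hilosophic$p
  rot[2] = ilosophic$ph
  rot[3] = losophic$phi
  rot[4] = osophic$phil
  rot[5] = sophic$philo
  rot[6] = ophic$philos
  rot[7] = phic$philoso
  rot[8] = hic$philosop
  rot[9] = ic$philosoph
  rot[10] = c$philosophi
  rot[11] = $philosophic
Sorted (with $ < everything):
  sorted[0] = $philosophic  (last char: 'c')
  sorted[1] = c$philosophi  (last char: 'i')
  sorted[2] = hic$philosop  (last char: 'p')
  sorted[3] = hilosophic$p  (last char: 'p')
  sorted[4] = ic$philosoph  (last char: 'h')
  sorted[5] = ilosophic$ph  (last char: 'h')
  sorted[6] = losophic$phi  (last char: 'i')
  sorted[7] = ophic$philos  (last char: 's')
  sorted[8] = osophic$phil  (last char: 'l')
  sorted[9] = phic$philoso  (last char: 'o')
  sorted[10] = philosophic$  (last char: '$')
  sorted[11] = sophic$philo  (last char: 'o')
Last column: cipphhislo$o
Original string S is at sorted index 10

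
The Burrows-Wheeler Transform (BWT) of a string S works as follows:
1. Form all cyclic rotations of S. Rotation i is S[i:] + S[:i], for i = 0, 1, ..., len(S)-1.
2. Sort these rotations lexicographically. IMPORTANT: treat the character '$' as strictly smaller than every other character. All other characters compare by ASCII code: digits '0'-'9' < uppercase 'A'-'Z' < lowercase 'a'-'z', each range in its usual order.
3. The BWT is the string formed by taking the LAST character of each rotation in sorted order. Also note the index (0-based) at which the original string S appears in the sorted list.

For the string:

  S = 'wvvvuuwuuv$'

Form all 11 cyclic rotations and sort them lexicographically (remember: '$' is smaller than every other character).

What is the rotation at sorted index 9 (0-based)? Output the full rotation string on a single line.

Answer: wuuv$wvvvuu

Derivation:
All 11 rotations (rotation i = S[i:]+S[:i]):
  rot[0] = wvvvuuwuuv$
  rot[1] = vvvuuwuuv$w
  rot[2] = vvuuwuuv$wv
  rot[3] = vuuwuuv$wvv
  rot[4] = uuwuuv$wvvv
  rot[5] = uwuuv$wvvvu
  rot[6] = wuuv$wvvvuu
  rot[7] = uuv$wvvvuuw
  rot[8] = uv$wvvvuuwu
  rot[9] = v$wvvvuuwuu
  rot[10] = $wvvvuuwuuv
Sorted (with $ < everything):
  sorted[0] = $wvvvuuwuuv
  sorted[1] = uuv$wvvvuuw
  sorted[2] = uuwuuv$wvvv
  sorted[3] = uv$wvvvuuwu
  sorted[4] = uwuuv$wvvvu
  sorted[5] = v$wvvvuuwuu
  sorted[6] = vuuwuuv$wvv
  sorted[7] = vvuuwuuv$wv
  sorted[8] = vvvuuwuuv$w
  sorted[9] = wuuv$wvvvuu
  sorted[10] = wvvvuuwuuv$
sorted[9] = wuuv$wvvvuu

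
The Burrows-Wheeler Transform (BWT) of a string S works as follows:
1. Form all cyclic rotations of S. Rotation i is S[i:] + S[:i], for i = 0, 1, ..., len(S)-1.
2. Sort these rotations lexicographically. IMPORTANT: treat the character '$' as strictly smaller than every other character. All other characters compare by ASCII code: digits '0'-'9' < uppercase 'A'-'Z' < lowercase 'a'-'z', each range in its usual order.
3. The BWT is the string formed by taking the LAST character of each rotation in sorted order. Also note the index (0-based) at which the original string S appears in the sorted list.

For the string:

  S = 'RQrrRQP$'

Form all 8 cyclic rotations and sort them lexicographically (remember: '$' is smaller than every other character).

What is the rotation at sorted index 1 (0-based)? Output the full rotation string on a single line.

Answer: P$RQrrRQ

Derivation:
All 8 rotations (rotation i = S[i:]+S[:i]):
  rot[0] = RQrrRQP$
  rot[1] = QrrRQP$R
  rot[2] = rrRQP$RQ
  rot[3] = rRQP$RQr
  rot[4] = RQP$RQrr
  rot[5] = QP$RQrrR
  rot[6] = P$RQrrRQ
  rot[7] = $RQrrRQP
Sorted (with $ < everything):
  sorted[0] = $RQrrRQP
  sorted[1] = P$RQrrRQ
  sorted[2] = QP$RQrrR
  sorted[3] = QrrRQP$R
  sorted[4] = RQP$RQrr
  sorted[5] = RQrrRQP$
  sorted[6] = rRQP$RQr
  sorted[7] = rrRQP$RQ
sorted[1] = P$RQrrRQ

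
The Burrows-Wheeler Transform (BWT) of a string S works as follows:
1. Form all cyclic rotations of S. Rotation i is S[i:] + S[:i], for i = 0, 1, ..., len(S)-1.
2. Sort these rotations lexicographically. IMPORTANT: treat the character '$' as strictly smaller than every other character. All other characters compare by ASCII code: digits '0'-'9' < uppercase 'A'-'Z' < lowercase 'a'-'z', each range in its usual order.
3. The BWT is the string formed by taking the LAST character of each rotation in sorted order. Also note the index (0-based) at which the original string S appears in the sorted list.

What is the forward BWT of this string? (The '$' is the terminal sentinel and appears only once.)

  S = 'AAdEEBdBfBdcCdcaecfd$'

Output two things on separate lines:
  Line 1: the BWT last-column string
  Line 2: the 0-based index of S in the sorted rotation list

All 21 rotations (rotation i = S[i:]+S[:i]):
  rot[0] = AAdEEBdBfBdcCdcaecfd$
  rot[1] = AdEEBdBfBdcCdcaecfd$A
  rot[2] = dEEBdBfBdcCdcaecfd$AA
  rot[3] = EEBdBfBdcCdcaecfd$AAd
  rot[4] = EBdBfBdcCdcaecfd$AAdE
  rot[5] = BdBfBdcCdcaecfd$AAdEE
  rot[6] = dBfBdcCdcaecfd$AAdEEB
  rot[7] = BfBdcCdcaecfd$AAdEEBd
  rot[8] = fBdcCdcaecfd$AAdEEBdB
  rot[9] = BdcCdcaecfd$AAdEEBdBf
  rot[10] = dcCdcaecfd$AAdEEBdBfB
  rot[11] = cCdcaecfd$AAdEEBdBfBd
  rot[12] = Cdcaecfd$AAdEEBdBfBdc
  rot[13] = dcaecfd$AAdEEBdBfBdcC
  rot[14] = caecfd$AAdEEBdBfBdcCd
  rot[15] = aecfd$AAdEEBdBfBdcCdc
  rot[16] = ecfd$AAdEEBdBfBdcCdca
  rot[17] = cfd$AAdEEBdBfBdcCdcae
  rot[18] = fd$AAdEEBdBfBdcCdcaec
  rot[19] = d$AAdEEBdBfBdcCdcaecf
  rot[20] = $AAdEEBdBfBdcCdcaecfd
Sorted (with $ < everything):
  sorted[0] = $AAdEEBdBfBdcCdcaecfd  (last char: 'd')
  sorted[1] = AAdEEBdBfBdcCdcaecfd$  (last char: '$')
  sorted[2] = AdEEBdBfBdcCdcaecfd$A  (last char: 'A')
  sorted[3] = BdBfBdcCdcaecfd$AAdEE  (last char: 'E')
  sorted[4] = BdcCdcaecfd$AAdEEBdBf  (last char: 'f')
  sorted[5] = BfBdcCdcaecfd$AAdEEBd  (last char: 'd')
  sorted[6] = Cdcaecfd$AAdEEBdBfBdc  (last char: 'c')
  sorted[7] = EBdBfBdcCdcaecfd$AAdE  (last char: 'E')
  sorted[8] = EEBdBfBdcCdcaecfd$AAd  (last char: 'd')
  sorted[9] = aecfd$AAdEEBdBfBdcCdc  (last char: 'c')
  sorted[10] = cCdcaecfd$AAdEEBdBfBd  (last char: 'd')
  sorted[11] = caecfd$AAdEEBdBfBdcCd  (last char: 'd')
  sorted[12] = cfd$AAdEEBdBfBdcCdcae  (last char: 'e')
  sorted[13] = d$AAdEEBdBfBdcCdcaecf  (last char: 'f')
  sorted[14] = dBfBdcCdcaecfd$AAdEEB  (last char: 'B')
  sorted[15] = dEEBdBfBdcCdcaecfd$AA  (last char: 'A')
  sorted[16] = dcCdcaecfd$AAdEEBdBfB  (last char: 'B')
  sorted[17] = dcaecfd$AAdEEBdBfBdcC  (last char: 'C')
  sorted[18] = ecfd$AAdEEBdBfBdcCdca  (last char: 'a')
  sorted[19] = fBdcCdcaecfd$AAdEEBdB  (last char: 'B')
  sorted[20] = fd$AAdEEBdBfBdcCdcaec  (last char: 'c')
Last column: d$AEfdcEdcddefBABCaBc
Original string S is at sorted index 1

Answer: d$AEfdcEdcddefBABCaBc
1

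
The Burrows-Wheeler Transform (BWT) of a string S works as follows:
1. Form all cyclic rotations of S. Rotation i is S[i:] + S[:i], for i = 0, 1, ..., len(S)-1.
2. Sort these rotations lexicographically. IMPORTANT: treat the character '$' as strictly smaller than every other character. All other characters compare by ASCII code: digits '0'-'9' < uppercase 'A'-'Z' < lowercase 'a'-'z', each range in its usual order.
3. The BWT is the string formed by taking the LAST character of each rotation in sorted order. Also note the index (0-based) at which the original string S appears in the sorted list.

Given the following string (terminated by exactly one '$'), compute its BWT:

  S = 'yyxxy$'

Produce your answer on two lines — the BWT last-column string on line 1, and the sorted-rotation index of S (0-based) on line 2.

All 6 rotations (rotation i = S[i:]+S[:i]):
  rot[0] = yyxxy$
  rot[1] = yxxy$y
  rot[2] = xxy$yy
  rot[3] = xy$yyx
  rot[4] = y$yyxx
  rot[5] = $yyxxy
Sorted (with $ < everything):
  sorted[0] = $yyxxy  (last char: 'y')
  sorted[1] = xxy$yy  (last char: 'y')
  sorted[2] = xy$yyx  (last char: 'x')
  sorted[3] = y$yyxx  (last char: 'x')
  sorted[4] = yxxy$y  (last char: 'y')
  sorted[5] = yyxxy$  (last char: '$')
Last column: yyxxy$
Original string S is at sorted index 5

Answer: yyxxy$
5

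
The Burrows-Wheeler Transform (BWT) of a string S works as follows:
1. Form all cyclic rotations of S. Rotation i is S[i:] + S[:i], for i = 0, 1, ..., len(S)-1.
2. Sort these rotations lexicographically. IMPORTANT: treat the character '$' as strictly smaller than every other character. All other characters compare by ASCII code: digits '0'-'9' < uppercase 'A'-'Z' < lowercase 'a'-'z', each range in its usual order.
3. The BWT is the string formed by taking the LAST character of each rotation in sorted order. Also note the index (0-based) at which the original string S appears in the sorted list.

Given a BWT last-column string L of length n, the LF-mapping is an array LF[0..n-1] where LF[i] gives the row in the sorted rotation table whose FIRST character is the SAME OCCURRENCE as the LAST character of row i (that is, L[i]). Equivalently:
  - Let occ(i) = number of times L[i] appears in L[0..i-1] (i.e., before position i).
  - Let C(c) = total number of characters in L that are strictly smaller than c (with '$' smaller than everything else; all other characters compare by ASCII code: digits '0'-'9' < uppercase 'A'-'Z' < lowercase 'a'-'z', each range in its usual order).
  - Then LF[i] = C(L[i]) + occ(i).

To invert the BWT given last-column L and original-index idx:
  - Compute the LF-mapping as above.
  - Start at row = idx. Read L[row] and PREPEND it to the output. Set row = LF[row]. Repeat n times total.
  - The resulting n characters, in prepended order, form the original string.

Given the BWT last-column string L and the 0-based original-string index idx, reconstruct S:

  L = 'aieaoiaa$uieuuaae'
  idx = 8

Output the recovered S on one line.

Answer: eiaueuoaeaaauiia$

Derivation:
LF mapping: 1 10 7 2 13 11 3 4 0 14 12 8 15 16 5 6 9
Walk LF starting at row 8, prepending L[row]:
  step 1: row=8, L[8]='$', prepend. Next row=LF[8]=0
  step 2: row=0, L[0]='a', prepend. Next row=LF[0]=1
  step 3: row=1, L[1]='i', prepend. Next row=LF[1]=10
  step 4: row=10, L[10]='i', prepend. Next row=LF[10]=12
  step 5: row=12, L[12]='u', prepend. Next row=LF[12]=15
  step 6: row=15, L[15]='a', prepend. Next row=LF[15]=6
  step 7: row=6, L[6]='a', prepend. Next row=LF[6]=3
  step 8: row=3, L[3]='a', prepend. Next row=LF[3]=2
  step 9: row=2, L[2]='e', prepend. Next row=LF[2]=7
  step 10: row=7, L[7]='a', prepend. Next row=LF[7]=4
  step 11: row=4, L[4]='o', prepend. Next row=LF[4]=13
  step 12: row=13, L[13]='u', prepend. Next row=LF[13]=16
  step 13: row=16, L[16]='e', prepend. Next row=LF[16]=9
  step 14: row=9, L[9]='u', prepend. Next row=LF[9]=14
  step 15: row=14, L[14]='a', prepend. Next row=LF[14]=5
  step 16: row=5, L[5]='i', prepend. Next row=LF[5]=11
  step 17: row=11, L[11]='e', prepend. Next row=LF[11]=8
Reversed output: eiaueuoaeaaauiia$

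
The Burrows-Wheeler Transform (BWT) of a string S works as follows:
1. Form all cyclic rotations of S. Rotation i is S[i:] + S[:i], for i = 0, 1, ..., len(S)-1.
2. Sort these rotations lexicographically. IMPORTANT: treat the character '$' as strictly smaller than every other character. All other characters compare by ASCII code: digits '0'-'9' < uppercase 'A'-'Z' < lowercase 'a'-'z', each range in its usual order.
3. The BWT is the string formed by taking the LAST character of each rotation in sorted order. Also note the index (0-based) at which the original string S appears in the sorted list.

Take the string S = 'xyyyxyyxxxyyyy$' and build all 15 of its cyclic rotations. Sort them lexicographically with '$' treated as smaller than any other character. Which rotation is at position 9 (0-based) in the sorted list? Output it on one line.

All 15 rotations (rotation i = S[i:]+S[:i]):
  rot[0] = xyyyxyyxxxyyyy$
  rot[1] = yyyxyyxxxyyyy$x
  rot[2] = yyxyyxxxyyyy$xy
  rot[3] = yxyyxxxyyyy$xyy
  rot[4] = xyyxxxyyyy$xyyy
  rot[5] = yyxxxyyyy$xyyyx
  rot[6] = yxxxyyyy$xyyyxy
  rot[7] = xxxyyyy$xyyyxyy
  rot[8] = xxyyyy$xyyyxyyx
  rot[9] = xyyyy$xyyyxyyxx
  rot[10] = yyyy$xyyyxyyxxx
  rot[11] = yyy$xyyyxyyxxxy
  rot[12] = yy$xyyyxyyxxxyy
  rot[13] = y$xyyyxyyxxxyyy
  rot[14] = $xyyyxyyxxxyyyy
Sorted (with $ < everything):
  sorted[0] = $xyyyxyyxxxyyyy
  sorted[1] = xxxyyyy$xyyyxyy
  sorted[2] = xxyyyy$xyyyxyyx
  sorted[3] = xyyxxxyyyy$xyyy
  sorted[4] = xyyyxyyxxxyyyy$
  sorted[5] = xyyyy$xyyyxyyxx
  sorted[6] = y$xyyyxyyxxxyyy
  sorted[7] = yxxxyyyy$xyyyxy
  sorted[8] = yxyyxxxyyyy$xyy
  sorted[9] = yy$xyyyxyyxxxyy
  sorted[10] = yyxxxyyyy$xyyyx
  sorted[11] = yyxyyxxxyyyy$xy
  sorted[12] = yyy$xyyyxyyxxxy
  sorted[13] = yyyxyyxxxyyyy$x
  sorted[14] = yyyy$xyyyxyyxxx
sorted[9] = yy$xyyyxyyxxxyy

Answer: yy$xyyyxyyxxxyy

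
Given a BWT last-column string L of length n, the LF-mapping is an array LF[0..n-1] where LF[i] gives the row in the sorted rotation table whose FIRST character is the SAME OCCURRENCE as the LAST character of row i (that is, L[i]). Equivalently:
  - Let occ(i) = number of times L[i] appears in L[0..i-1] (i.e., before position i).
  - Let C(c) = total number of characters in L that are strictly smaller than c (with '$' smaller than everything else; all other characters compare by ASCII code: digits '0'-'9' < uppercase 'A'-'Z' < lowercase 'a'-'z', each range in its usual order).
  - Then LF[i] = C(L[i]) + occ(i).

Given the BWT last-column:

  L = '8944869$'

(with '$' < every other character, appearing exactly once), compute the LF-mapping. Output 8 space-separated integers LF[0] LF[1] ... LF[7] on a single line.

Char counts: '$':1, '4':2, '6':1, '8':2, '9':2
C (first-col start): C('$')=0, C('4')=1, C('6')=3, C('8')=4, C('9')=6
L[0]='8': occ=0, LF[0]=C('8')+0=4+0=4
L[1]='9': occ=0, LF[1]=C('9')+0=6+0=6
L[2]='4': occ=0, LF[2]=C('4')+0=1+0=1
L[3]='4': occ=1, LF[3]=C('4')+1=1+1=2
L[4]='8': occ=1, LF[4]=C('8')+1=4+1=5
L[5]='6': occ=0, LF[5]=C('6')+0=3+0=3
L[6]='9': occ=1, LF[6]=C('9')+1=6+1=7
L[7]='$': occ=0, LF[7]=C('$')+0=0+0=0

Answer: 4 6 1 2 5 3 7 0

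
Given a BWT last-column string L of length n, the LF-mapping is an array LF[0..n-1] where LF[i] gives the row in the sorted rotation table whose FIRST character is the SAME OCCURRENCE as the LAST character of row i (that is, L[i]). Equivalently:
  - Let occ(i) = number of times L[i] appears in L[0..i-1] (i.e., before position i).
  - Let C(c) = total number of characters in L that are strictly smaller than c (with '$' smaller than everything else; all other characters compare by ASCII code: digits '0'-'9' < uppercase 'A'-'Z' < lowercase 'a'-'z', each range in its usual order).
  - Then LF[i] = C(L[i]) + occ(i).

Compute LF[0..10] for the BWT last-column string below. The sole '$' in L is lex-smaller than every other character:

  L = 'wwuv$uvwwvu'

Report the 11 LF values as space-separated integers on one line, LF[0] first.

Answer: 7 8 1 4 0 2 5 9 10 6 3

Derivation:
Char counts: '$':1, 'u':3, 'v':3, 'w':4
C (first-col start): C('$')=0, C('u')=1, C('v')=4, C('w')=7
L[0]='w': occ=0, LF[0]=C('w')+0=7+0=7
L[1]='w': occ=1, LF[1]=C('w')+1=7+1=8
L[2]='u': occ=0, LF[2]=C('u')+0=1+0=1
L[3]='v': occ=0, LF[3]=C('v')+0=4+0=4
L[4]='$': occ=0, LF[4]=C('$')+0=0+0=0
L[5]='u': occ=1, LF[5]=C('u')+1=1+1=2
L[6]='v': occ=1, LF[6]=C('v')+1=4+1=5
L[7]='w': occ=2, LF[7]=C('w')+2=7+2=9
L[8]='w': occ=3, LF[8]=C('w')+3=7+3=10
L[9]='v': occ=2, LF[9]=C('v')+2=4+2=6
L[10]='u': occ=2, LF[10]=C('u')+2=1+2=3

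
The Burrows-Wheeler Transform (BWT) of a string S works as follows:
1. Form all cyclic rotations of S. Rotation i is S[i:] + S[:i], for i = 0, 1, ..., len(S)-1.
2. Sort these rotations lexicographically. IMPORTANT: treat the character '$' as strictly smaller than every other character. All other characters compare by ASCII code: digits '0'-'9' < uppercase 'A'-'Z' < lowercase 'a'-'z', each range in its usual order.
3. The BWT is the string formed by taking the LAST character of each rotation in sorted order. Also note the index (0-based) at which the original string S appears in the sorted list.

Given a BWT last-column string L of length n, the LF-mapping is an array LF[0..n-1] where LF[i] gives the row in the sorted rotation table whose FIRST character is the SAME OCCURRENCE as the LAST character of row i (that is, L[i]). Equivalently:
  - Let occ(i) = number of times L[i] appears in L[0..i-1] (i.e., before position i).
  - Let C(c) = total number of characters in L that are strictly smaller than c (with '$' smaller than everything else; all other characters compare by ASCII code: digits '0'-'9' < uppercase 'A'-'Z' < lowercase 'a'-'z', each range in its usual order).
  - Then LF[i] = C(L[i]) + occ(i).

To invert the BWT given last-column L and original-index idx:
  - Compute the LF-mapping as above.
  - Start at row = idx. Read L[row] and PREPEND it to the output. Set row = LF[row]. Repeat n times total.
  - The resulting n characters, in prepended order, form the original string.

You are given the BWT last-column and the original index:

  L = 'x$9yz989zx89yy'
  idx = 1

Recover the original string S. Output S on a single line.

LF mapping: 7 0 3 9 12 4 1 5 13 8 2 6 10 11
Walk LF starting at row 1, prepending L[row]:
  step 1: row=1, L[1]='$', prepend. Next row=LF[1]=0
  step 2: row=0, L[0]='x', prepend. Next row=LF[0]=7
  step 3: row=7, L[7]='9', prepend. Next row=LF[7]=5
  step 4: row=5, L[5]='9', prepend. Next row=LF[5]=4
  step 5: row=4, L[4]='z', prepend. Next row=LF[4]=12
  step 6: row=12, L[12]='y', prepend. Next row=LF[12]=10
  step 7: row=10, L[10]='8', prepend. Next row=LF[10]=2
  step 8: row=2, L[2]='9', prepend. Next row=LF[2]=3
  step 9: row=3, L[3]='y', prepend. Next row=LF[3]=9
  step 10: row=9, L[9]='x', prepend. Next row=LF[9]=8
  step 11: row=8, L[8]='z', prepend. Next row=LF[8]=13
  step 12: row=13, L[13]='y', prepend. Next row=LF[13]=11
  step 13: row=11, L[11]='9', prepend. Next row=LF[11]=6
  step 14: row=6, L[6]='8', prepend. Next row=LF[6]=1
Reversed output: 89yzxy98yz99x$

Answer: 89yzxy98yz99x$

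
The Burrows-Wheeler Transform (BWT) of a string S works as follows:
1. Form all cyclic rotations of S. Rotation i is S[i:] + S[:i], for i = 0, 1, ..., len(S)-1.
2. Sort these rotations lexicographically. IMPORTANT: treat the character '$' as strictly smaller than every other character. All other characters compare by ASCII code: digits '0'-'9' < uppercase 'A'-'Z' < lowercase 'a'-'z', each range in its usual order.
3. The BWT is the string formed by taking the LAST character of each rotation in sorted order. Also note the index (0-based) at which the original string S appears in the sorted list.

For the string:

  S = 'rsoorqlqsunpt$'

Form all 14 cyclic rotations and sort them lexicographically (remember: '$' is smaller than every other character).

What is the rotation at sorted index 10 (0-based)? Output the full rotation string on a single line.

Answer: soorqlqsunpt$r

Derivation:
All 14 rotations (rotation i = S[i:]+S[:i]):
  rot[0] = rsoorqlqsunpt$
  rot[1] = soorqlqsunpt$r
  rot[2] = oorqlqsunpt$rs
  rot[3] = orqlqsunpt$rso
  rot[4] = rqlqsunpt$rsoo
  rot[5] = qlqsunpt$rsoor
  rot[6] = lqsunpt$rsoorq
  rot[7] = qsunpt$rsoorql
  rot[8] = sunpt$rsoorqlq
  rot[9] = unpt$rsoorqlqs
  rot[10] = npt$rsoorqlqsu
  rot[11] = pt$rsoorqlqsun
  rot[12] = t$rsoorqlqsunp
  rot[13] = $rsoorqlqsunpt
Sorted (with $ < everything):
  sorted[0] = $rsoorqlqsunpt
  sorted[1] = lqsunpt$rsoorq
  sorted[2] = npt$rsoorqlqsu
  sorted[3] = oorqlqsunpt$rs
  sorted[4] = orqlqsunpt$rso
  sorted[5] = pt$rsoorqlqsun
  sorted[6] = qlqsunpt$rsoor
  sorted[7] = qsunpt$rsoorql
  sorted[8] = rqlqsunpt$rsoo
  sorted[9] = rsoorqlqsunpt$
  sorted[10] = soorqlqsunpt$r
  sorted[11] = sunpt$rsoorqlq
  sorted[12] = t$rsoorqlqsunp
  sorted[13] = unpt$rsoorqlqs
sorted[10] = soorqlqsunpt$r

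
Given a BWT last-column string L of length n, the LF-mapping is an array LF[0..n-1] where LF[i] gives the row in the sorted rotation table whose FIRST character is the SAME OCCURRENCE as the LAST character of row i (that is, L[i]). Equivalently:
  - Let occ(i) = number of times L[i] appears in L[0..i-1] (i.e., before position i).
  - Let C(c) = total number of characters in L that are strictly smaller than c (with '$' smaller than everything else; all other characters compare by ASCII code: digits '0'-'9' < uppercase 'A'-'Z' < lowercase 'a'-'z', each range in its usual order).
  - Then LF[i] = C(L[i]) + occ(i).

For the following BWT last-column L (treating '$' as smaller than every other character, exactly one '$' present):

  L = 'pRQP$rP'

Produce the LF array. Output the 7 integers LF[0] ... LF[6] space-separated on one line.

Answer: 5 4 3 1 0 6 2

Derivation:
Char counts: '$':1, 'P':2, 'Q':1, 'R':1, 'p':1, 'r':1
C (first-col start): C('$')=0, C('P')=1, C('Q')=3, C('R')=4, C('p')=5, C('r')=6
L[0]='p': occ=0, LF[0]=C('p')+0=5+0=5
L[1]='R': occ=0, LF[1]=C('R')+0=4+0=4
L[2]='Q': occ=0, LF[2]=C('Q')+0=3+0=3
L[3]='P': occ=0, LF[3]=C('P')+0=1+0=1
L[4]='$': occ=0, LF[4]=C('$')+0=0+0=0
L[5]='r': occ=0, LF[5]=C('r')+0=6+0=6
L[6]='P': occ=1, LF[6]=C('P')+1=1+1=2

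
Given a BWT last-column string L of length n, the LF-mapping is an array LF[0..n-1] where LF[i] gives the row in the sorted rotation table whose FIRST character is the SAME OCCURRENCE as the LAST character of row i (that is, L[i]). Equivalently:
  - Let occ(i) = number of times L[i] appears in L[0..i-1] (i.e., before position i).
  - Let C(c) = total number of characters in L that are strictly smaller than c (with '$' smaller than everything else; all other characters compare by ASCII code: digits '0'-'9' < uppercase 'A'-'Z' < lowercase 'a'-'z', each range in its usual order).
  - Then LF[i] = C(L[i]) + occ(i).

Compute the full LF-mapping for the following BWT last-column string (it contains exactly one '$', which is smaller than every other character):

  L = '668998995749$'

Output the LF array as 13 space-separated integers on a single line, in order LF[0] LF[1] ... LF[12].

Char counts: '$':1, '4':1, '5':1, '6':2, '7':1, '8':2, '9':5
C (first-col start): C('$')=0, C('4')=1, C('5')=2, C('6')=3, C('7')=5, C('8')=6, C('9')=8
L[0]='6': occ=0, LF[0]=C('6')+0=3+0=3
L[1]='6': occ=1, LF[1]=C('6')+1=3+1=4
L[2]='8': occ=0, LF[2]=C('8')+0=6+0=6
L[3]='9': occ=0, LF[3]=C('9')+0=8+0=8
L[4]='9': occ=1, LF[4]=C('9')+1=8+1=9
L[5]='8': occ=1, LF[5]=C('8')+1=6+1=7
L[6]='9': occ=2, LF[6]=C('9')+2=8+2=10
L[7]='9': occ=3, LF[7]=C('9')+3=8+3=11
L[8]='5': occ=0, LF[8]=C('5')+0=2+0=2
L[9]='7': occ=0, LF[9]=C('7')+0=5+0=5
L[10]='4': occ=0, LF[10]=C('4')+0=1+0=1
L[11]='9': occ=4, LF[11]=C('9')+4=8+4=12
L[12]='$': occ=0, LF[12]=C('$')+0=0+0=0

Answer: 3 4 6 8 9 7 10 11 2 5 1 12 0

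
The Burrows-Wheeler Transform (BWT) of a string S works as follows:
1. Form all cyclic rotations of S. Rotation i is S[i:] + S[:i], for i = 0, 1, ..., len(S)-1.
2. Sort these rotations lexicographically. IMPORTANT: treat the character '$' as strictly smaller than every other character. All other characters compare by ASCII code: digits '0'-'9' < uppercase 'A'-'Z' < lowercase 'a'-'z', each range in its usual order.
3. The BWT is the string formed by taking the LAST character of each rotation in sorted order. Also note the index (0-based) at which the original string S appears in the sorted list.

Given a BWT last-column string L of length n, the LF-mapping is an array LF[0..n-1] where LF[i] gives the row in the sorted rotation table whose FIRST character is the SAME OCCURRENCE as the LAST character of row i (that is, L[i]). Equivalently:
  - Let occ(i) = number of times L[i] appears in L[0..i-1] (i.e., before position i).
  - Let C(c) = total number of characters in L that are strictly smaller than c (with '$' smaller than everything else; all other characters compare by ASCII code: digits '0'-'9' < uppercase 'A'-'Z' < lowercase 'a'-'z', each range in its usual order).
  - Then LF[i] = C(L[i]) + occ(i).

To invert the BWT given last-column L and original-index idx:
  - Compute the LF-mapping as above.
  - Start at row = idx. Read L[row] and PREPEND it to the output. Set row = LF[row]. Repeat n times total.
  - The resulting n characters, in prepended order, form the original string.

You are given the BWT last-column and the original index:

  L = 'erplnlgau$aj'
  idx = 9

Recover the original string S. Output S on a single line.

Answer: paraljungle$

Derivation:
LF mapping: 3 10 9 6 8 7 4 1 11 0 2 5
Walk LF starting at row 9, prepending L[row]:
  step 1: row=9, L[9]='$', prepend. Next row=LF[9]=0
  step 2: row=0, L[0]='e', prepend. Next row=LF[0]=3
  step 3: row=3, L[3]='l', prepend. Next row=LF[3]=6
  step 4: row=6, L[6]='g', prepend. Next row=LF[6]=4
  step 5: row=4, L[4]='n', prepend. Next row=LF[4]=8
  step 6: row=8, L[8]='u', prepend. Next row=LF[8]=11
  step 7: row=11, L[11]='j', prepend. Next row=LF[11]=5
  step 8: row=5, L[5]='l', prepend. Next row=LF[5]=7
  step 9: row=7, L[7]='a', prepend. Next row=LF[7]=1
  step 10: row=1, L[1]='r', prepend. Next row=LF[1]=10
  step 11: row=10, L[10]='a', prepend. Next row=LF[10]=2
  step 12: row=2, L[2]='p', prepend. Next row=LF[2]=9
Reversed output: paraljungle$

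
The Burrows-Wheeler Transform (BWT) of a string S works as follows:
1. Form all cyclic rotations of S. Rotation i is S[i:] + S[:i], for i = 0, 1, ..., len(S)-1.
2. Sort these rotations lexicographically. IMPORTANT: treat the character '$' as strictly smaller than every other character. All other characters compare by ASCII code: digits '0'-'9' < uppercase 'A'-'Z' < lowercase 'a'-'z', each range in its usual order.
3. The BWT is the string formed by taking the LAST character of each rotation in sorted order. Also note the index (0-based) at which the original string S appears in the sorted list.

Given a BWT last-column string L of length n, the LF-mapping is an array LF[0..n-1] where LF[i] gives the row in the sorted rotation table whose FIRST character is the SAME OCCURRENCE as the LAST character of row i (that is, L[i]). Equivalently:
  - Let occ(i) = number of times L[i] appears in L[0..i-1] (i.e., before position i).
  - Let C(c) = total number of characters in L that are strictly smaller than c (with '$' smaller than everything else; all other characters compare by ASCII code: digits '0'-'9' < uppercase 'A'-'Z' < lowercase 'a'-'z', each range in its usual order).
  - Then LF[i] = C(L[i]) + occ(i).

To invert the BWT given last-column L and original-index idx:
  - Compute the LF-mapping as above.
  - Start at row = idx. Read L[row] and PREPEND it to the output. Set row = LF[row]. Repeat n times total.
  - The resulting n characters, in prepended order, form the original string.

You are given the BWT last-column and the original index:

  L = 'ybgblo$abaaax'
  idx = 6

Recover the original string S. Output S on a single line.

Answer: baobabgalaxy$

Derivation:
LF mapping: 12 5 8 6 9 10 0 1 7 2 3 4 11
Walk LF starting at row 6, prepending L[row]:
  step 1: row=6, L[6]='$', prepend. Next row=LF[6]=0
  step 2: row=0, L[0]='y', prepend. Next row=LF[0]=12
  step 3: row=12, L[12]='x', prepend. Next row=LF[12]=11
  step 4: row=11, L[11]='a', prepend. Next row=LF[11]=4
  step 5: row=4, L[4]='l', prepend. Next row=LF[4]=9
  step 6: row=9, L[9]='a', prepend. Next row=LF[9]=2
  step 7: row=2, L[2]='g', prepend. Next row=LF[2]=8
  step 8: row=8, L[8]='b', prepend. Next row=LF[8]=7
  step 9: row=7, L[7]='a', prepend. Next row=LF[7]=1
  step 10: row=1, L[1]='b', prepend. Next row=LF[1]=5
  step 11: row=5, L[5]='o', prepend. Next row=LF[5]=10
  step 12: row=10, L[10]='a', prepend. Next row=LF[10]=3
  step 13: row=3, L[3]='b', prepend. Next row=LF[3]=6
Reversed output: baobabgalaxy$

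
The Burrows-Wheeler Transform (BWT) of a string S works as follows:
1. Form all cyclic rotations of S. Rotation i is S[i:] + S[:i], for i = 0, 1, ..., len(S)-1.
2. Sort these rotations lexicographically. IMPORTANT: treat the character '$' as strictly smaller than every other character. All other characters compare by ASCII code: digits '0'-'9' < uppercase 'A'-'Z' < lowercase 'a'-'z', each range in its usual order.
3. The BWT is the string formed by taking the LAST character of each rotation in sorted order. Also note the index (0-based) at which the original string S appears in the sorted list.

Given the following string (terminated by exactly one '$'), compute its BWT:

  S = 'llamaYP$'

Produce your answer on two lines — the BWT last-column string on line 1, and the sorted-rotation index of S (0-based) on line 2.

Answer: PYamll$a
6

Derivation:
All 8 rotations (rotation i = S[i:]+S[:i]):
  rot[0] = llamaYP$
  rot[1] = lamaYP$l
  rot[2] = amaYP$ll
  rot[3] = maYP$lla
  rot[4] = aYP$llam
  rot[5] = YP$llama
  rot[6] = P$llamaY
  rot[7] = $llamaYP
Sorted (with $ < everything):
  sorted[0] = $llamaYP  (last char: 'P')
  sorted[1] = P$llamaY  (last char: 'Y')
  sorted[2] = YP$llama  (last char: 'a')
  sorted[3] = aYP$llam  (last char: 'm')
  sorted[4] = amaYP$ll  (last char: 'l')
  sorted[5] = lamaYP$l  (last char: 'l')
  sorted[6] = llamaYP$  (last char: '$')
  sorted[7] = maYP$lla  (last char: 'a')
Last column: PYamll$a
Original string S is at sorted index 6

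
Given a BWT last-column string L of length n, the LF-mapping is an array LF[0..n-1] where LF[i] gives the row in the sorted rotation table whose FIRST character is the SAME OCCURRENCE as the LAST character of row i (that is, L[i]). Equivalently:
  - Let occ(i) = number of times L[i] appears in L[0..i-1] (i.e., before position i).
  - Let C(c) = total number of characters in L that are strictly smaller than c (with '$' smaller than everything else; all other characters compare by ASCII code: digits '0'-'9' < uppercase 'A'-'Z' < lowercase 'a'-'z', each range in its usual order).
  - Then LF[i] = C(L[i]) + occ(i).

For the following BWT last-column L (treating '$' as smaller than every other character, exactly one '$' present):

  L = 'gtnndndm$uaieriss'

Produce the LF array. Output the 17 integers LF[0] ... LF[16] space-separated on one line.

Answer: 5 15 9 10 2 11 3 8 0 16 1 6 4 12 7 13 14

Derivation:
Char counts: '$':1, 'a':1, 'd':2, 'e':1, 'g':1, 'i':2, 'm':1, 'n':3, 'r':1, 's':2, 't':1, 'u':1
C (first-col start): C('$')=0, C('a')=1, C('d')=2, C('e')=4, C('g')=5, C('i')=6, C('m')=8, C('n')=9, C('r')=12, C('s')=13, C('t')=15, C('u')=16
L[0]='g': occ=0, LF[0]=C('g')+0=5+0=5
L[1]='t': occ=0, LF[1]=C('t')+0=15+0=15
L[2]='n': occ=0, LF[2]=C('n')+0=9+0=9
L[3]='n': occ=1, LF[3]=C('n')+1=9+1=10
L[4]='d': occ=0, LF[4]=C('d')+0=2+0=2
L[5]='n': occ=2, LF[5]=C('n')+2=9+2=11
L[6]='d': occ=1, LF[6]=C('d')+1=2+1=3
L[7]='m': occ=0, LF[7]=C('m')+0=8+0=8
L[8]='$': occ=0, LF[8]=C('$')+0=0+0=0
L[9]='u': occ=0, LF[9]=C('u')+0=16+0=16
L[10]='a': occ=0, LF[10]=C('a')+0=1+0=1
L[11]='i': occ=0, LF[11]=C('i')+0=6+0=6
L[12]='e': occ=0, LF[12]=C('e')+0=4+0=4
L[13]='r': occ=0, LF[13]=C('r')+0=12+0=12
L[14]='i': occ=1, LF[14]=C('i')+1=6+1=7
L[15]='s': occ=0, LF[15]=C('s')+0=13+0=13
L[16]='s': occ=1, LF[16]=C('s')+1=13+1=14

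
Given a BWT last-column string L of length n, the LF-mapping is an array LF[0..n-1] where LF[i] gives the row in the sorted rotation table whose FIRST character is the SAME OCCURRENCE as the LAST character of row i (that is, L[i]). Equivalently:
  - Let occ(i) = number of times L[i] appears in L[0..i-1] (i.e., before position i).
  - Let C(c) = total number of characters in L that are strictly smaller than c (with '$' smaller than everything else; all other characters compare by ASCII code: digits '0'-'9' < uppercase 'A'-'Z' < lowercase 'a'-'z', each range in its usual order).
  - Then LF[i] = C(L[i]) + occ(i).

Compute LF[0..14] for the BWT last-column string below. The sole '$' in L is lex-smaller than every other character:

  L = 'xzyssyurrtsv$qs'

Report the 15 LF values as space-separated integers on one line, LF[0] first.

Answer: 11 14 12 4 5 13 9 2 3 8 6 10 0 1 7

Derivation:
Char counts: '$':1, 'q':1, 'r':2, 's':4, 't':1, 'u':1, 'v':1, 'x':1, 'y':2, 'z':1
C (first-col start): C('$')=0, C('q')=1, C('r')=2, C('s')=4, C('t')=8, C('u')=9, C('v')=10, C('x')=11, C('y')=12, C('z')=14
L[0]='x': occ=0, LF[0]=C('x')+0=11+0=11
L[1]='z': occ=0, LF[1]=C('z')+0=14+0=14
L[2]='y': occ=0, LF[2]=C('y')+0=12+0=12
L[3]='s': occ=0, LF[3]=C('s')+0=4+0=4
L[4]='s': occ=1, LF[4]=C('s')+1=4+1=5
L[5]='y': occ=1, LF[5]=C('y')+1=12+1=13
L[6]='u': occ=0, LF[6]=C('u')+0=9+0=9
L[7]='r': occ=0, LF[7]=C('r')+0=2+0=2
L[8]='r': occ=1, LF[8]=C('r')+1=2+1=3
L[9]='t': occ=0, LF[9]=C('t')+0=8+0=8
L[10]='s': occ=2, LF[10]=C('s')+2=4+2=6
L[11]='v': occ=0, LF[11]=C('v')+0=10+0=10
L[12]='$': occ=0, LF[12]=C('$')+0=0+0=0
L[13]='q': occ=0, LF[13]=C('q')+0=1+0=1
L[14]='s': occ=3, LF[14]=C('s')+3=4+3=7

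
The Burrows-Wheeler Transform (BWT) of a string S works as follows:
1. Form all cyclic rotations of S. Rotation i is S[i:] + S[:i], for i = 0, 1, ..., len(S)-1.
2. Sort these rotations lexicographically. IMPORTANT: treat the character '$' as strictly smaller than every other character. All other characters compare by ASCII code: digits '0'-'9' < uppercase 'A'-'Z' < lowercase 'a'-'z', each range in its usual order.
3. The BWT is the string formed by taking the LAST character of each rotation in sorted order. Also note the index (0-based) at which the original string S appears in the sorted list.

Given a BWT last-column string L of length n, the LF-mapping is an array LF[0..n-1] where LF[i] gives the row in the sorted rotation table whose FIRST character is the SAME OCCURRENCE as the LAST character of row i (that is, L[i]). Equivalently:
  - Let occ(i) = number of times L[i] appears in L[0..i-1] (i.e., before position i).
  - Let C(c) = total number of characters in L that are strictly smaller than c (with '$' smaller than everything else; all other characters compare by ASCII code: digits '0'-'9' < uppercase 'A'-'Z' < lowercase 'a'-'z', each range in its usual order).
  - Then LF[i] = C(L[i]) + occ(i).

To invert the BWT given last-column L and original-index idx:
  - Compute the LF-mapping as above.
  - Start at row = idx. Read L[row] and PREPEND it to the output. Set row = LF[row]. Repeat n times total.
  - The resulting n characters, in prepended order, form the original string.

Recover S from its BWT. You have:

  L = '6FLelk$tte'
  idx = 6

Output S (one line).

Answer: kettleLF6$

Derivation:
LF mapping: 1 2 3 4 7 6 0 8 9 5
Walk LF starting at row 6, prepending L[row]:
  step 1: row=6, L[6]='$', prepend. Next row=LF[6]=0
  step 2: row=0, L[0]='6', prepend. Next row=LF[0]=1
  step 3: row=1, L[1]='F', prepend. Next row=LF[1]=2
  step 4: row=2, L[2]='L', prepend. Next row=LF[2]=3
  step 5: row=3, L[3]='e', prepend. Next row=LF[3]=4
  step 6: row=4, L[4]='l', prepend. Next row=LF[4]=7
  step 7: row=7, L[7]='t', prepend. Next row=LF[7]=8
  step 8: row=8, L[8]='t', prepend. Next row=LF[8]=9
  step 9: row=9, L[9]='e', prepend. Next row=LF[9]=5
  step 10: row=5, L[5]='k', prepend. Next row=LF[5]=6
Reversed output: kettleLF6$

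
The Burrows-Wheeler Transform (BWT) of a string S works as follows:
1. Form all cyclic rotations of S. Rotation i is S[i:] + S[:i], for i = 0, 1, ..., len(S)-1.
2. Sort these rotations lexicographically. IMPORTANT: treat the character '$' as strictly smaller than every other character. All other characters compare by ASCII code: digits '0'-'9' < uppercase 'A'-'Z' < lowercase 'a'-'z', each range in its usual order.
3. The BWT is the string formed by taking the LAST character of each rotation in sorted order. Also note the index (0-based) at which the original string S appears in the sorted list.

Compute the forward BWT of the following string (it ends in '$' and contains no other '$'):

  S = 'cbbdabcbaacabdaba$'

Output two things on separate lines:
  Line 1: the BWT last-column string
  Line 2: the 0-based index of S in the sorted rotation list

All 18 rotations (rotation i = S[i:]+S[:i]):
  rot[0] = cbbdabcbaacabdaba$
  rot[1] = bbdabcbaacabdaba$c
  rot[2] = bdabcbaacabdaba$cb
  rot[3] = dabcbaacabdaba$cbb
  rot[4] = abcbaacabdaba$cbbd
  rot[5] = bcbaacabdaba$cbbda
  rot[6] = cbaacabdaba$cbbdab
  rot[7] = baacabdaba$cbbdabc
  rot[8] = aacabdaba$cbbdabcb
  rot[9] = acabdaba$cbbdabcba
  rot[10] = cabdaba$cbbdabcbaa
  rot[11] = abdaba$cbbdabcbaac
  rot[12] = bdaba$cbbdabcbaaca
  rot[13] = daba$cbbdabcbaacab
  rot[14] = aba$cbbdabcbaacabd
  rot[15] = ba$cbbdabcbaacabda
  rot[16] = a$cbbdabcbaacabdab
  rot[17] = $cbbdabcbaacabdaba
Sorted (with $ < everything):
  sorted[0] = $cbbdabcbaacabdaba  (last char: 'a')
  sorted[1] = a$cbbdabcbaacabdab  (last char: 'b')
  sorted[2] = aacabdaba$cbbdabcb  (last char: 'b')
  sorted[3] = aba$cbbdabcbaacabd  (last char: 'd')
  sorted[4] = abcbaacabdaba$cbbd  (last char: 'd')
  sorted[5] = abdaba$cbbdabcbaac  (last char: 'c')
  sorted[6] = acabdaba$cbbdabcba  (last char: 'a')
  sorted[7] = ba$cbbdabcbaacabda  (last char: 'a')
  sorted[8] = baacabdaba$cbbdabc  (last char: 'c')
  sorted[9] = bbdabcbaacabdaba$c  (last char: 'c')
  sorted[10] = bcbaacabdaba$cbbda  (last char: 'a')
  sorted[11] = bdaba$cbbdabcbaaca  (last char: 'a')
  sorted[12] = bdabcbaacabdaba$cb  (last char: 'b')
  sorted[13] = cabdaba$cbbdabcbaa  (last char: 'a')
  sorted[14] = cbaacabdaba$cbbdab  (last char: 'b')
  sorted[15] = cbbdabcbaacabdaba$  (last char: '$')
  sorted[16] = daba$cbbdabcbaacab  (last char: 'b')
  sorted[17] = dabcbaacabdaba$cbb  (last char: 'b')
Last column: abbddcaaccaabab$bb
Original string S is at sorted index 15

Answer: abbddcaaccaabab$bb
15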